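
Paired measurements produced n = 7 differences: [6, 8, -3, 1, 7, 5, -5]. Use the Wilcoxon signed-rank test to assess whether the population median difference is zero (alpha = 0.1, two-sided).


Step 1: Drop any zero differences (none here) and take |d_i|.
|d| = [6, 8, 3, 1, 7, 5, 5]
Step 2: Midrank |d_i| (ties get averaged ranks).
ranks: |6|->5, |8|->7, |3|->2, |1|->1, |7|->6, |5|->3.5, |5|->3.5
Step 3: Attach original signs; sum ranks with positive sign and with negative sign.
W+ = 5 + 7 + 1 + 6 + 3.5 = 22.5
W- = 2 + 3.5 = 5.5
(Check: W+ + W- = 28 should equal n(n+1)/2 = 28.)
Step 4: Test statistic W = min(W+, W-) = 5.5.
Step 5: Ties in |d|, so use the tie-corrected normal approximation.
        E[W] = n(n+1)/4 = 7*8/4 = 14.
        Tie groups: |d|=5 (t=2); sum(t^3 - t) = 6.
        Var[W] = n(n+1)(2n+1)/24 - sum(t^3-t)/48 = 840/24 - 6/48 = 34.875.
        z = (W - E[W]) / sqrt(Var[W]) = (5.5 - 14) / 5.9055 = -1.4393.
        Two-sided p = 2*Phi(z) = 0.150056.
Step 6: alpha = 0.1. fail to reject H0.

W+ = 22.5, W- = 5.5, W = min = 5.5, p = 0.150056, fail to reject H0.


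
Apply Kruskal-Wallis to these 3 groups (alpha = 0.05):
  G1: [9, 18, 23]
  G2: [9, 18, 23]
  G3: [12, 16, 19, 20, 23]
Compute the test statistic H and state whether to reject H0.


Step 1: Combine all N = 11 observations and assign midranks.
sorted (value, group, rank): (9,G1,1.5), (9,G2,1.5), (12,G3,3), (16,G3,4), (18,G1,5.5), (18,G2,5.5), (19,G3,7), (20,G3,8), (23,G1,10), (23,G2,10), (23,G3,10)
Step 2: Sum ranks within each group.
R_1 = 17 (n_1 = 3)
R_2 = 17 (n_2 = 3)
R_3 = 32 (n_3 = 5)
Step 3: H = 12/(N(N+1)) * sum(R_i^2/n_i) - 3(N+1)
     = 12/(11*12) * (17^2/3 + 17^2/3 + 32^2/5) - 3*12
     = 0.090909 * 397.467 - 36
     = 0.133333.
Step 4: Ties present; correction factor C = 1 - 36/(11^3 - 11) = 0.972727. Corrected H = 0.133333 / 0.972727 = 0.137072.
Step 5: Under H0, H ~ chi^2(2); p-value = 0.933760.
Step 6: alpha = 0.05. fail to reject H0.

H = 0.1371, df = 2, p = 0.933760, fail to reject H0.


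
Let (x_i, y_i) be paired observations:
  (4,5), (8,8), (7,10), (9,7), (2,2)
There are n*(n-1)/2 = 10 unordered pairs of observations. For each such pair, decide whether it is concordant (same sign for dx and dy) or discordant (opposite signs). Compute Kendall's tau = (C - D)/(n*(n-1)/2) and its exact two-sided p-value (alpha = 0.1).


Step 1: Enumerate the 10 unordered pairs (i,j) with i<j and classify each by sign(x_j-x_i) * sign(y_j-y_i).
  (1,2):dx=+4,dy=+3->C; (1,3):dx=+3,dy=+5->C; (1,4):dx=+5,dy=+2->C; (1,5):dx=-2,dy=-3->C
  (2,3):dx=-1,dy=+2->D; (2,4):dx=+1,dy=-1->D; (2,5):dx=-6,dy=-6->C; (3,4):dx=+2,dy=-3->D
  (3,5):dx=-5,dy=-8->C; (4,5):dx=-7,dy=-5->C
Step 2: C = 7, D = 3, total pairs = 10.
Step 3: tau = (C - D)/(n(n-1)/2) = (7 - 3)/10 = 0.400000.
Step 4: Exact two-sided p-value (enumerate n! = 120 permutations of y under H0): p = 0.483333.
Step 5: alpha = 0.1. fail to reject H0.

tau_b = 0.4000 (C=7, D=3), p = 0.483333, fail to reject H0.


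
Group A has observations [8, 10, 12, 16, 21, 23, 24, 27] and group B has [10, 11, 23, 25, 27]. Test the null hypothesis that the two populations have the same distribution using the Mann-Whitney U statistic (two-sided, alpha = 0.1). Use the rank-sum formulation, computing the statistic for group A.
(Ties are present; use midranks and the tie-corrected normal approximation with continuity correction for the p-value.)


Step 1: Combine and sort all 13 observations; assign midranks.
sorted (value, group): (8,X), (10,X), (10,Y), (11,Y), (12,X), (16,X), (21,X), (23,X), (23,Y), (24,X), (25,Y), (27,X), (27,Y)
ranks: 8->1, 10->2.5, 10->2.5, 11->4, 12->5, 16->6, 21->7, 23->8.5, 23->8.5, 24->10, 25->11, 27->12.5, 27->12.5
Step 2: Rank sum for X: R1 = 1 + 2.5 + 5 + 6 + 7 + 8.5 + 10 + 12.5 = 52.5.
Step 3: U_X = R1 - n1(n1+1)/2 = 52.5 - 8*9/2 = 52.5 - 36 = 16.5.
       U_Y = n1*n2 - U_X = 40 - 16.5 = 23.5.
Step 4: Ties are present, so use the tie-corrected normal approximation (with continuity correction) for the p-value.
Step 5: p-value = 0.659230; compare to alpha = 0.1. fail to reject H0.

U_X = 16.5, p = 0.659230, fail to reject H0 at alpha = 0.1.


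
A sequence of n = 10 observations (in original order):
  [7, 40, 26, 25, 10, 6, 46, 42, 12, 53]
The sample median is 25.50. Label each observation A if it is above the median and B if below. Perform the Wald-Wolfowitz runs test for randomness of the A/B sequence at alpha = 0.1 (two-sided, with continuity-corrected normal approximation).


Step 1: Compute median = 25.50; label A = above, B = below.
Labels in order: BAABBBAABA  (n_A = 5, n_B = 5)
Step 2: Count runs R = 6.
Step 3: Under H0 (random ordering), E[R] = 2*n_A*n_B/(n_A+n_B) + 1 = 2*5*5/10 + 1 = 6.0000.
        Var[R] = 2*n_A*n_B*(2*n_A*n_B - n_A - n_B) / ((n_A+n_B)^2 * (n_A+n_B-1)) = 2000/900 = 2.2222.
        SD[R] = 1.4907.
Step 4: R = E[R], so z = 0 with no continuity correction.
Step 5: Two-sided p-value via normal approximation = 2*(1 - Phi(|z|)) = 1.000000.
Step 6: alpha = 0.1. fail to reject H0.

R = 6, z = 0.0000, p = 1.000000, fail to reject H0.


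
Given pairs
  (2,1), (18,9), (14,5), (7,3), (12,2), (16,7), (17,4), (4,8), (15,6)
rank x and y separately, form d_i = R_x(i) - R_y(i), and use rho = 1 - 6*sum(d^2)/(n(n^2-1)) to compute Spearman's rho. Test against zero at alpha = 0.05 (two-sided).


Step 1: Rank x and y separately (midranks; no ties here).
rank(x): 2->1, 18->9, 14->5, 7->3, 12->4, 16->7, 17->8, 4->2, 15->6
rank(y): 1->1, 9->9, 5->5, 3->3, 2->2, 7->7, 4->4, 8->8, 6->6
Step 2: d_i = R_x(i) - R_y(i); compute d_i^2.
  (1-1)^2=0, (9-9)^2=0, (5-5)^2=0, (3-3)^2=0, (4-2)^2=4, (7-7)^2=0, (8-4)^2=16, (2-8)^2=36, (6-6)^2=0
sum(d^2) = 56.
Step 3: rho = 1 - 6*56 / (9*(9^2 - 1)) = 1 - 336/720 = 0.533333.
Step 4: Under H0, t = rho * sqrt((n-2)/(1-rho^2)) = 1.6681 ~ t(7).
Step 5: Two-sided p-value from the t-distribution with 7 df = 0.139227.
Step 6: alpha = 0.05. fail to reject H0.

rho = 0.5333, p = 0.139227, fail to reject H0 at alpha = 0.05.


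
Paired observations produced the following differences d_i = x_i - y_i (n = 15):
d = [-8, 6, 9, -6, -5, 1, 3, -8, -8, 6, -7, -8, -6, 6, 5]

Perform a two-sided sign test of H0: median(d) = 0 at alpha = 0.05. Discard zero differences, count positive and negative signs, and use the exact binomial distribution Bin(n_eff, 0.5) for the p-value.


Step 1: Discard zero differences. Original n = 15; n_eff = number of nonzero differences = 15.
Nonzero differences (with sign): -8, +6, +9, -6, -5, +1, +3, -8, -8, +6, -7, -8, -6, +6, +5
Step 2: Count signs: positive = 7, negative = 8.
Step 3: Under H0: P(positive) = 0.5, so the number of positives S ~ Bin(15, 0.5).
Step 4: Two-sided exact p-value = sum of Bin(15,0.5) probabilities at or below the observed probability = 1.000000.
Step 5: alpha = 0.05. fail to reject H0.

n_eff = 15, pos = 7, neg = 8, p = 1.000000, fail to reject H0.


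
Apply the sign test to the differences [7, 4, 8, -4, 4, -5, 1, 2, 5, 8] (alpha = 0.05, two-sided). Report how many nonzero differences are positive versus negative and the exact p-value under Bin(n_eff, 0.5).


Step 1: Discard zero differences. Original n = 10; n_eff = number of nonzero differences = 10.
Nonzero differences (with sign): +7, +4, +8, -4, +4, -5, +1, +2, +5, +8
Step 2: Count signs: positive = 8, negative = 2.
Step 3: Under H0: P(positive) = 0.5, so the number of positives S ~ Bin(10, 0.5).
Step 4: Two-sided exact p-value = sum of Bin(10,0.5) probabilities at or below the observed probability = 0.109375.
Step 5: alpha = 0.05. fail to reject H0.

n_eff = 10, pos = 8, neg = 2, p = 0.109375, fail to reject H0.


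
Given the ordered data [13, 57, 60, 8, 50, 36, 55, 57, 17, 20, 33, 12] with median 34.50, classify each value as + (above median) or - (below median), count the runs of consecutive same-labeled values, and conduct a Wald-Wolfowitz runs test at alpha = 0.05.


Step 1: Compute median = 34.50; label A = above, B = below.
Labels in order: BAABAAAABBBB  (n_A = 6, n_B = 6)
Step 2: Count runs R = 5.
Step 3: Under H0 (random ordering), E[R] = 2*n_A*n_B/(n_A+n_B) + 1 = 2*6*6/12 + 1 = 7.0000.
        Var[R] = 2*n_A*n_B*(2*n_A*n_B - n_A - n_B) / ((n_A+n_B)^2 * (n_A+n_B-1)) = 4320/1584 = 2.7273.
        SD[R] = 1.6514.
Step 4: Continuity-corrected z = (R + 0.5 - E[R]) / SD[R] = (5 + 0.5 - 7.0000) / 1.6514 = -0.9083.
Step 5: Two-sided p-value via normal approximation = 2*(1 - Phi(|z|)) = 0.363722.
Step 6: alpha = 0.05. fail to reject H0.

R = 5, z = -0.9083, p = 0.363722, fail to reject H0.


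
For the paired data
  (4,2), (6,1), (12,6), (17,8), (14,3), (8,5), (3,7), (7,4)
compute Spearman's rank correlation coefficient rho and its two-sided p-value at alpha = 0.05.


Step 1: Rank x and y separately (midranks; no ties here).
rank(x): 4->2, 6->3, 12->6, 17->8, 14->7, 8->5, 3->1, 7->4
rank(y): 2->2, 1->1, 6->6, 8->8, 3->3, 5->5, 7->7, 4->4
Step 2: d_i = R_x(i) - R_y(i); compute d_i^2.
  (2-2)^2=0, (3-1)^2=4, (6-6)^2=0, (8-8)^2=0, (7-3)^2=16, (5-5)^2=0, (1-7)^2=36, (4-4)^2=0
sum(d^2) = 56.
Step 3: rho = 1 - 6*56 / (8*(8^2 - 1)) = 1 - 336/504 = 0.333333.
Step 4: Under H0, t = rho * sqrt((n-2)/(1-rho^2)) = 0.8660 ~ t(6).
Step 5: Two-sided p-value from the t-distribution with 6 df = 0.419753.
Step 6: alpha = 0.05. fail to reject H0.

rho = 0.3333, p = 0.419753, fail to reject H0 at alpha = 0.05.


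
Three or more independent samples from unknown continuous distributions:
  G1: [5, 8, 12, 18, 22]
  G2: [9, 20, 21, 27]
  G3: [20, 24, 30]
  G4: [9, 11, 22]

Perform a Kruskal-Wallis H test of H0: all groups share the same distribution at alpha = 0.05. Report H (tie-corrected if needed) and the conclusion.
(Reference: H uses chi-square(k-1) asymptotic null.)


Step 1: Combine all N = 15 observations and assign midranks.
sorted (value, group, rank): (5,G1,1), (8,G1,2), (9,G2,3.5), (9,G4,3.5), (11,G4,5), (12,G1,6), (18,G1,7), (20,G2,8.5), (20,G3,8.5), (21,G2,10), (22,G1,11.5), (22,G4,11.5), (24,G3,13), (27,G2,14), (30,G3,15)
Step 2: Sum ranks within each group.
R_1 = 27.5 (n_1 = 5)
R_2 = 36 (n_2 = 4)
R_3 = 36.5 (n_3 = 3)
R_4 = 20 (n_4 = 3)
Step 3: H = 12/(N(N+1)) * sum(R_i^2/n_i) - 3(N+1)
     = 12/(15*16) * (27.5^2/5 + 36^2/4 + 36.5^2/3 + 20^2/3) - 3*16
     = 0.050000 * 1052.67 - 48
     = 4.633333.
Step 4: Ties present; correction factor C = 1 - 18/(15^3 - 15) = 0.994643. Corrected H = 4.633333 / 0.994643 = 4.658288.
Step 5: Under H0, H ~ chi^2(3); p-value = 0.198598.
Step 6: alpha = 0.05. fail to reject H0.

H = 4.6583, df = 3, p = 0.198598, fail to reject H0.


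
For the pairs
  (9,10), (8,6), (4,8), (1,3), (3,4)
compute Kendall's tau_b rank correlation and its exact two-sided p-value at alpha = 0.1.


Step 1: Enumerate the 10 unordered pairs (i,j) with i<j and classify each by sign(x_j-x_i) * sign(y_j-y_i).
  (1,2):dx=-1,dy=-4->C; (1,3):dx=-5,dy=-2->C; (1,4):dx=-8,dy=-7->C; (1,5):dx=-6,dy=-6->C
  (2,3):dx=-4,dy=+2->D; (2,4):dx=-7,dy=-3->C; (2,5):dx=-5,dy=-2->C; (3,4):dx=-3,dy=-5->C
  (3,5):dx=-1,dy=-4->C; (4,5):dx=+2,dy=+1->C
Step 2: C = 9, D = 1, total pairs = 10.
Step 3: tau = (C - D)/(n(n-1)/2) = (9 - 1)/10 = 0.800000.
Step 4: Exact two-sided p-value (enumerate n! = 120 permutations of y under H0): p = 0.083333.
Step 5: alpha = 0.1. reject H0.

tau_b = 0.8000 (C=9, D=1), p = 0.083333, reject H0.


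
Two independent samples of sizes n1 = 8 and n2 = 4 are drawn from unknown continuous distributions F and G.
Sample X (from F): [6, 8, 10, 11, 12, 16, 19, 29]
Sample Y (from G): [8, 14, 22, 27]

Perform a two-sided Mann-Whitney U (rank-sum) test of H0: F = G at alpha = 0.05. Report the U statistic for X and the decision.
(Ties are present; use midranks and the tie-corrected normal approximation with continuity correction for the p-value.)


Step 1: Combine and sort all 12 observations; assign midranks.
sorted (value, group): (6,X), (8,X), (8,Y), (10,X), (11,X), (12,X), (14,Y), (16,X), (19,X), (22,Y), (27,Y), (29,X)
ranks: 6->1, 8->2.5, 8->2.5, 10->4, 11->5, 12->6, 14->7, 16->8, 19->9, 22->10, 27->11, 29->12
Step 2: Rank sum for X: R1 = 1 + 2.5 + 4 + 5 + 6 + 8 + 9 + 12 = 47.5.
Step 3: U_X = R1 - n1(n1+1)/2 = 47.5 - 8*9/2 = 47.5 - 36 = 11.5.
       U_Y = n1*n2 - U_X = 32 - 11.5 = 20.5.
Step 4: Ties are present, so use the tie-corrected normal approximation (with continuity correction) for the p-value.
Step 5: p-value = 0.496152; compare to alpha = 0.05. fail to reject H0.

U_X = 11.5, p = 0.496152, fail to reject H0 at alpha = 0.05.


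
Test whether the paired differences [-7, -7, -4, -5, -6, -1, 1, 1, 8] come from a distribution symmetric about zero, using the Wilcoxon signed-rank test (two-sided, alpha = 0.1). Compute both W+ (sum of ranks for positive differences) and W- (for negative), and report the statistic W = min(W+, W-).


Step 1: Drop any zero differences (none here) and take |d_i|.
|d| = [7, 7, 4, 5, 6, 1, 1, 1, 8]
Step 2: Midrank |d_i| (ties get averaged ranks).
ranks: |7|->7.5, |7|->7.5, |4|->4, |5|->5, |6|->6, |1|->2, |1|->2, |1|->2, |8|->9
Step 3: Attach original signs; sum ranks with positive sign and with negative sign.
W+ = 2 + 2 + 9 = 13
W- = 7.5 + 7.5 + 4 + 5 + 6 + 2 = 32
(Check: W+ + W- = 45 should equal n(n+1)/2 = 45.)
Step 4: Test statistic W = min(W+, W-) = 13.
Step 5: Ties in |d|, so use the tie-corrected normal approximation.
        E[W] = n(n+1)/4 = 9*10/4 = 22.5.
        Tie groups: |d|=1 (t=3), |d|=7 (t=2); sum(t^3 - t) = 30.
        Var[W] = n(n+1)(2n+1)/24 - sum(t^3-t)/48 = 1710/24 - 30/48 = 70.625.
        z = (W - E[W]) / sqrt(Var[W]) = (13 - 22.5) / 8.4039 = -1.1304.
        Two-sided p = 2*Phi(z) = 0.258294.
Step 6: alpha = 0.1. fail to reject H0.

W+ = 13, W- = 32, W = min = 13, p = 0.258294, fail to reject H0.


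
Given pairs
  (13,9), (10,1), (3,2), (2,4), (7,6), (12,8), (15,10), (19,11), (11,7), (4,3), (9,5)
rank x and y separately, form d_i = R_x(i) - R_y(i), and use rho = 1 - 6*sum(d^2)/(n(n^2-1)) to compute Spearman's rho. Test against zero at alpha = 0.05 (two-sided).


Step 1: Rank x and y separately (midranks; no ties here).
rank(x): 13->9, 10->6, 3->2, 2->1, 7->4, 12->8, 15->10, 19->11, 11->7, 4->3, 9->5
rank(y): 9->9, 1->1, 2->2, 4->4, 6->6, 8->8, 10->10, 11->11, 7->7, 3->3, 5->5
Step 2: d_i = R_x(i) - R_y(i); compute d_i^2.
  (9-9)^2=0, (6-1)^2=25, (2-2)^2=0, (1-4)^2=9, (4-6)^2=4, (8-8)^2=0, (10-10)^2=0, (11-11)^2=0, (7-7)^2=0, (3-3)^2=0, (5-5)^2=0
sum(d^2) = 38.
Step 3: rho = 1 - 6*38 / (11*(11^2 - 1)) = 1 - 228/1320 = 0.827273.
Step 4: Under H0, t = rho * sqrt((n-2)/(1-rho^2)) = 4.4176 ~ t(9).
Step 5: Two-sided p-value from the t-distribution with 9 df = 0.001677.
Step 6: alpha = 0.05. reject H0.

rho = 0.8273, p = 0.001677, reject H0 at alpha = 0.05.


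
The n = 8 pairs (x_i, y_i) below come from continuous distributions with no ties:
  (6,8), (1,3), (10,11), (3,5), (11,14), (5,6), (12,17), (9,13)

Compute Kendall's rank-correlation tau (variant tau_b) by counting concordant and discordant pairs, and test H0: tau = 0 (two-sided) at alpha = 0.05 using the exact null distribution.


Step 1: Enumerate the 28 unordered pairs (i,j) with i<j and classify each by sign(x_j-x_i) * sign(y_j-y_i).
  (1,2):dx=-5,dy=-5->C; (1,3):dx=+4,dy=+3->C; (1,4):dx=-3,dy=-3->C; (1,5):dx=+5,dy=+6->C
  (1,6):dx=-1,dy=-2->C; (1,7):dx=+6,dy=+9->C; (1,8):dx=+3,dy=+5->C; (2,3):dx=+9,dy=+8->C
  (2,4):dx=+2,dy=+2->C; (2,5):dx=+10,dy=+11->C; (2,6):dx=+4,dy=+3->C; (2,7):dx=+11,dy=+14->C
  (2,8):dx=+8,dy=+10->C; (3,4):dx=-7,dy=-6->C; (3,5):dx=+1,dy=+3->C; (3,6):dx=-5,dy=-5->C
  (3,7):dx=+2,dy=+6->C; (3,8):dx=-1,dy=+2->D; (4,5):dx=+8,dy=+9->C; (4,6):dx=+2,dy=+1->C
  (4,7):dx=+9,dy=+12->C; (4,8):dx=+6,dy=+8->C; (5,6):dx=-6,dy=-8->C; (5,7):dx=+1,dy=+3->C
  (5,8):dx=-2,dy=-1->C; (6,7):dx=+7,dy=+11->C; (6,8):dx=+4,dy=+7->C; (7,8):dx=-3,dy=-4->C
Step 2: C = 27, D = 1, total pairs = 28.
Step 3: tau = (C - D)/(n(n-1)/2) = (27 - 1)/28 = 0.928571.
Step 4: Exact two-sided p-value (enumerate n! = 40320 permutations of y under H0): p = 0.000397.
Step 5: alpha = 0.05. reject H0.

tau_b = 0.9286 (C=27, D=1), p = 0.000397, reject H0.


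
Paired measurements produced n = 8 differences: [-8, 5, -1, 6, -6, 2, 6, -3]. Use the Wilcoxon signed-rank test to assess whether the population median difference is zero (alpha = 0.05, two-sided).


Step 1: Drop any zero differences (none here) and take |d_i|.
|d| = [8, 5, 1, 6, 6, 2, 6, 3]
Step 2: Midrank |d_i| (ties get averaged ranks).
ranks: |8|->8, |5|->4, |1|->1, |6|->6, |6|->6, |2|->2, |6|->6, |3|->3
Step 3: Attach original signs; sum ranks with positive sign and with negative sign.
W+ = 4 + 6 + 2 + 6 = 18
W- = 8 + 1 + 6 + 3 = 18
(Check: W+ + W- = 36 should equal n(n+1)/2 = 36.)
Step 4: Test statistic W = min(W+, W-) = 18.
Step 5: Ties in |d|, so use the tie-corrected normal approximation.
        E[W] = n(n+1)/4 = 8*9/4 = 18.
        Tie groups: |d|=6 (t=3); sum(t^3 - t) = 24.
        Var[W] = n(n+1)(2n+1)/24 - sum(t^3-t)/48 = 1224/24 - 24/48 = 50.5.
        z = (W - E[W]) / sqrt(Var[W]) = (18 - 18) / 7.1063 = 0.0000.
        Two-sided p = 2*Phi(z) = 1.000000.
Step 6: alpha = 0.05. fail to reject H0.

W+ = 18, W- = 18, W = min = 18, p = 1.000000, fail to reject H0.


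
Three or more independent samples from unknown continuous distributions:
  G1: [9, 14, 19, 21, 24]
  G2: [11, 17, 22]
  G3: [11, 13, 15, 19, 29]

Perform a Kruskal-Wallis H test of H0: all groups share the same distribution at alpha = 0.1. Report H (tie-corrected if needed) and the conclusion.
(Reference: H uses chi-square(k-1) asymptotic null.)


Step 1: Combine all N = 13 observations and assign midranks.
sorted (value, group, rank): (9,G1,1), (11,G2,2.5), (11,G3,2.5), (13,G3,4), (14,G1,5), (15,G3,6), (17,G2,7), (19,G1,8.5), (19,G3,8.5), (21,G1,10), (22,G2,11), (24,G1,12), (29,G3,13)
Step 2: Sum ranks within each group.
R_1 = 36.5 (n_1 = 5)
R_2 = 20.5 (n_2 = 3)
R_3 = 34 (n_3 = 5)
Step 3: H = 12/(N(N+1)) * sum(R_i^2/n_i) - 3(N+1)
     = 12/(13*14) * (36.5^2/5 + 20.5^2/3 + 34^2/5) - 3*14
     = 0.065934 * 637.733 - 42
     = 0.048352.
Step 4: Ties present; correction factor C = 1 - 12/(13^3 - 13) = 0.994505. Corrected H = 0.048352 / 0.994505 = 0.048619.
Step 5: Under H0, H ~ chi^2(2); p-value = 0.975984.
Step 6: alpha = 0.1. fail to reject H0.

H = 0.0486, df = 2, p = 0.975984, fail to reject H0.


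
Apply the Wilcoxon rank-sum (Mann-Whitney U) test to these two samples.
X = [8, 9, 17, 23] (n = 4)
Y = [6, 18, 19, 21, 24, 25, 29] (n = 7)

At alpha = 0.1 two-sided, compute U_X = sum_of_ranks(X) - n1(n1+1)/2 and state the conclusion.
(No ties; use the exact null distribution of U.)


Step 1: Combine and sort all 11 observations; assign midranks.
sorted (value, group): (6,Y), (8,X), (9,X), (17,X), (18,Y), (19,Y), (21,Y), (23,X), (24,Y), (25,Y), (29,Y)
ranks: 6->1, 8->2, 9->3, 17->4, 18->5, 19->6, 21->7, 23->8, 24->9, 25->10, 29->11
Step 2: Rank sum for X: R1 = 2 + 3 + 4 + 8 = 17.
Step 3: U_X = R1 - n1(n1+1)/2 = 17 - 4*5/2 = 17 - 10 = 7.
       U_Y = n1*n2 - U_X = 28 - 7 = 21.
Step 4: No ties, so the exact null distribution of U (based on enumerating the C(11,4) = 330 equally likely rank assignments) gives the two-sided p-value.
Step 5: p-value = 0.230303; compare to alpha = 0.1. fail to reject H0.

U_X = 7, p = 0.230303, fail to reject H0 at alpha = 0.1.


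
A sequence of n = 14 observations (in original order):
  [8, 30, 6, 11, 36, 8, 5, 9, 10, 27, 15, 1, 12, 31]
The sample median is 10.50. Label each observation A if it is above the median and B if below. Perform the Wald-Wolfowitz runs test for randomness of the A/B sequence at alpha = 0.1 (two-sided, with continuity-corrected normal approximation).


Step 1: Compute median = 10.50; label A = above, B = below.
Labels in order: BABAABBBBAABAA  (n_A = 7, n_B = 7)
Step 2: Count runs R = 8.
Step 3: Under H0 (random ordering), E[R] = 2*n_A*n_B/(n_A+n_B) + 1 = 2*7*7/14 + 1 = 8.0000.
        Var[R] = 2*n_A*n_B*(2*n_A*n_B - n_A - n_B) / ((n_A+n_B)^2 * (n_A+n_B-1)) = 8232/2548 = 3.2308.
        SD[R] = 1.7974.
Step 4: R = E[R], so z = 0 with no continuity correction.
Step 5: Two-sided p-value via normal approximation = 2*(1 - Phi(|z|)) = 1.000000.
Step 6: alpha = 0.1. fail to reject H0.

R = 8, z = 0.0000, p = 1.000000, fail to reject H0.


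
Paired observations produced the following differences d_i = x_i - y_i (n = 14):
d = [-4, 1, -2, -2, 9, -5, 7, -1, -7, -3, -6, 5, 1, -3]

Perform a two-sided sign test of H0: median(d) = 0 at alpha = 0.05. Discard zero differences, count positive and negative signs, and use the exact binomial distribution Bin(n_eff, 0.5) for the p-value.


Step 1: Discard zero differences. Original n = 14; n_eff = number of nonzero differences = 14.
Nonzero differences (with sign): -4, +1, -2, -2, +9, -5, +7, -1, -7, -3, -6, +5, +1, -3
Step 2: Count signs: positive = 5, negative = 9.
Step 3: Under H0: P(positive) = 0.5, so the number of positives S ~ Bin(14, 0.5).
Step 4: Two-sided exact p-value = sum of Bin(14,0.5) probabilities at or below the observed probability = 0.423950.
Step 5: alpha = 0.05. fail to reject H0.

n_eff = 14, pos = 5, neg = 9, p = 0.423950, fail to reject H0.


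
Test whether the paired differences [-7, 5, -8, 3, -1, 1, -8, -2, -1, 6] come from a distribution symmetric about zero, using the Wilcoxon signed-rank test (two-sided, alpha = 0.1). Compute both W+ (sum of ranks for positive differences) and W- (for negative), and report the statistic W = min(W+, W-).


Step 1: Drop any zero differences (none here) and take |d_i|.
|d| = [7, 5, 8, 3, 1, 1, 8, 2, 1, 6]
Step 2: Midrank |d_i| (ties get averaged ranks).
ranks: |7|->8, |5|->6, |8|->9.5, |3|->5, |1|->2, |1|->2, |8|->9.5, |2|->4, |1|->2, |6|->7
Step 3: Attach original signs; sum ranks with positive sign and with negative sign.
W+ = 6 + 5 + 2 + 7 = 20
W- = 8 + 9.5 + 2 + 9.5 + 4 + 2 = 35
(Check: W+ + W- = 55 should equal n(n+1)/2 = 55.)
Step 4: Test statistic W = min(W+, W-) = 20.
Step 5: Ties in |d|, so use the tie-corrected normal approximation.
        E[W] = n(n+1)/4 = 10*11/4 = 27.5.
        Tie groups: |d|=1 (t=3), |d|=8 (t=2); sum(t^3 - t) = 30.
        Var[W] = n(n+1)(2n+1)/24 - sum(t^3-t)/48 = 2310/24 - 30/48 = 95.625.
        z = (W - E[W]) / sqrt(Var[W]) = (20 - 27.5) / 9.7788 = -0.7670.
        Two-sided p = 2*Phi(z) = 0.443102.
Step 6: alpha = 0.1. fail to reject H0.

W+ = 20, W- = 35, W = min = 20, p = 0.443102, fail to reject H0.


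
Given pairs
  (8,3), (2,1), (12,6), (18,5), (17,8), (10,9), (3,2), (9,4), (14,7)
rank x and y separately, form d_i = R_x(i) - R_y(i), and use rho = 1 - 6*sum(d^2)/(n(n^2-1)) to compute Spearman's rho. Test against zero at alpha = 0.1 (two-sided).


Step 1: Rank x and y separately (midranks; no ties here).
rank(x): 8->3, 2->1, 12->6, 18->9, 17->8, 10->5, 3->2, 9->4, 14->7
rank(y): 3->3, 1->1, 6->6, 5->5, 8->8, 9->9, 2->2, 4->4, 7->7
Step 2: d_i = R_x(i) - R_y(i); compute d_i^2.
  (3-3)^2=0, (1-1)^2=0, (6-6)^2=0, (9-5)^2=16, (8-8)^2=0, (5-9)^2=16, (2-2)^2=0, (4-4)^2=0, (7-7)^2=0
sum(d^2) = 32.
Step 3: rho = 1 - 6*32 / (9*(9^2 - 1)) = 1 - 192/720 = 0.733333.
Step 4: Under H0, t = rho * sqrt((n-2)/(1-rho^2)) = 2.8538 ~ t(7).
Step 5: Two-sided p-value from the t-distribution with 7 df = 0.024554.
Step 6: alpha = 0.1. reject H0.

rho = 0.7333, p = 0.024554, reject H0 at alpha = 0.1.


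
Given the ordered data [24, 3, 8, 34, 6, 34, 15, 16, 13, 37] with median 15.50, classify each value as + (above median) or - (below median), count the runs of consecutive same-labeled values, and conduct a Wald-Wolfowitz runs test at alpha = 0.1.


Step 1: Compute median = 15.50; label A = above, B = below.
Labels in order: ABBABABABA  (n_A = 5, n_B = 5)
Step 2: Count runs R = 9.
Step 3: Under H0 (random ordering), E[R] = 2*n_A*n_B/(n_A+n_B) + 1 = 2*5*5/10 + 1 = 6.0000.
        Var[R] = 2*n_A*n_B*(2*n_A*n_B - n_A - n_B) / ((n_A+n_B)^2 * (n_A+n_B-1)) = 2000/900 = 2.2222.
        SD[R] = 1.4907.
Step 4: Continuity-corrected z = (R - 0.5 - E[R]) / SD[R] = (9 - 0.5 - 6.0000) / 1.4907 = 1.6771.
Step 5: Two-sided p-value via normal approximation = 2*(1 - Phi(|z|)) = 0.093533.
Step 6: alpha = 0.1. reject H0.

R = 9, z = 1.6771, p = 0.093533, reject H0.


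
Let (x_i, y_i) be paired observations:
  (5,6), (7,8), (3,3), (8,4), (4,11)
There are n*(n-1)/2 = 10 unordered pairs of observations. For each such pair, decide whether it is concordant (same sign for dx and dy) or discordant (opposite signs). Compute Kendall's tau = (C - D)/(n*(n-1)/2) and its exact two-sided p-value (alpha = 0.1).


Step 1: Enumerate the 10 unordered pairs (i,j) with i<j and classify each by sign(x_j-x_i) * sign(y_j-y_i).
  (1,2):dx=+2,dy=+2->C; (1,3):dx=-2,dy=-3->C; (1,4):dx=+3,dy=-2->D; (1,5):dx=-1,dy=+5->D
  (2,3):dx=-4,dy=-5->C; (2,4):dx=+1,dy=-4->D; (2,5):dx=-3,dy=+3->D; (3,4):dx=+5,dy=+1->C
  (3,5):dx=+1,dy=+8->C; (4,5):dx=-4,dy=+7->D
Step 2: C = 5, D = 5, total pairs = 10.
Step 3: tau = (C - D)/(n(n-1)/2) = (5 - 5)/10 = 0.000000.
Step 4: Exact two-sided p-value (enumerate n! = 120 permutations of y under H0): p = 1.000000.
Step 5: alpha = 0.1. fail to reject H0.

tau_b = 0.0000 (C=5, D=5), p = 1.000000, fail to reject H0.


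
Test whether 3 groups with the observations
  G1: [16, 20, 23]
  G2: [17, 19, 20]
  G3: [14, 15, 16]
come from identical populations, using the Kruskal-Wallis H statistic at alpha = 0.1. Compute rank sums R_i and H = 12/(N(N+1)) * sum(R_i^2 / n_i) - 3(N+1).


Step 1: Combine all N = 9 observations and assign midranks.
sorted (value, group, rank): (14,G3,1), (15,G3,2), (16,G1,3.5), (16,G3,3.5), (17,G2,5), (19,G2,6), (20,G1,7.5), (20,G2,7.5), (23,G1,9)
Step 2: Sum ranks within each group.
R_1 = 20 (n_1 = 3)
R_2 = 18.5 (n_2 = 3)
R_3 = 6.5 (n_3 = 3)
Step 3: H = 12/(N(N+1)) * sum(R_i^2/n_i) - 3(N+1)
     = 12/(9*10) * (20^2/3 + 18.5^2/3 + 6.5^2/3) - 3*10
     = 0.133333 * 261.5 - 30
     = 4.866667.
Step 4: Ties present; correction factor C = 1 - 12/(9^3 - 9) = 0.983333. Corrected H = 4.866667 / 0.983333 = 4.949153.
Step 5: Under H0, H ~ chi^2(2); p-value = 0.084199.
Step 6: alpha = 0.1. reject H0.

H = 4.9492, df = 2, p = 0.084199, reject H0.


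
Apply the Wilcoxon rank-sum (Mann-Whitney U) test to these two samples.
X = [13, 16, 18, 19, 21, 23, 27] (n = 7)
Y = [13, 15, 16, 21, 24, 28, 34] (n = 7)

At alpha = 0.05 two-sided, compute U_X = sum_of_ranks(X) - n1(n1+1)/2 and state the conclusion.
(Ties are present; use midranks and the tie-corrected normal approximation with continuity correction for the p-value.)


Step 1: Combine and sort all 14 observations; assign midranks.
sorted (value, group): (13,X), (13,Y), (15,Y), (16,X), (16,Y), (18,X), (19,X), (21,X), (21,Y), (23,X), (24,Y), (27,X), (28,Y), (34,Y)
ranks: 13->1.5, 13->1.5, 15->3, 16->4.5, 16->4.5, 18->6, 19->7, 21->8.5, 21->8.5, 23->10, 24->11, 27->12, 28->13, 34->14
Step 2: Rank sum for X: R1 = 1.5 + 4.5 + 6 + 7 + 8.5 + 10 + 12 = 49.5.
Step 3: U_X = R1 - n1(n1+1)/2 = 49.5 - 7*8/2 = 49.5 - 28 = 21.5.
       U_Y = n1*n2 - U_X = 49 - 21.5 = 27.5.
Step 4: Ties are present, so use the tie-corrected normal approximation (with continuity correction) for the p-value.
Step 5: p-value = 0.748592; compare to alpha = 0.05. fail to reject H0.

U_X = 21.5, p = 0.748592, fail to reject H0 at alpha = 0.05.


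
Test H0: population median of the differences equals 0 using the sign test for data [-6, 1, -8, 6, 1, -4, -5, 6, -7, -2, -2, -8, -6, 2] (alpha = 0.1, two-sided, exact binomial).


Step 1: Discard zero differences. Original n = 14; n_eff = number of nonzero differences = 14.
Nonzero differences (with sign): -6, +1, -8, +6, +1, -4, -5, +6, -7, -2, -2, -8, -6, +2
Step 2: Count signs: positive = 5, negative = 9.
Step 3: Under H0: P(positive) = 0.5, so the number of positives S ~ Bin(14, 0.5).
Step 4: Two-sided exact p-value = sum of Bin(14,0.5) probabilities at or below the observed probability = 0.423950.
Step 5: alpha = 0.1. fail to reject H0.

n_eff = 14, pos = 5, neg = 9, p = 0.423950, fail to reject H0.


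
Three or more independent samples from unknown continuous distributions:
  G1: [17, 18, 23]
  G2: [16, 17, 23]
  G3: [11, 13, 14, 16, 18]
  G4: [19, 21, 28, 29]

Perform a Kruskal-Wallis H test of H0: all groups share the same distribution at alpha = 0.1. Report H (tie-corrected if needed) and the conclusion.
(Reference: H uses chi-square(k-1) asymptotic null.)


Step 1: Combine all N = 15 observations and assign midranks.
sorted (value, group, rank): (11,G3,1), (13,G3,2), (14,G3,3), (16,G2,4.5), (16,G3,4.5), (17,G1,6.5), (17,G2,6.5), (18,G1,8.5), (18,G3,8.5), (19,G4,10), (21,G4,11), (23,G1,12.5), (23,G2,12.5), (28,G4,14), (29,G4,15)
Step 2: Sum ranks within each group.
R_1 = 27.5 (n_1 = 3)
R_2 = 23.5 (n_2 = 3)
R_3 = 19 (n_3 = 5)
R_4 = 50 (n_4 = 4)
Step 3: H = 12/(N(N+1)) * sum(R_i^2/n_i) - 3(N+1)
     = 12/(15*16) * (27.5^2/3 + 23.5^2/3 + 19^2/5 + 50^2/4) - 3*16
     = 0.050000 * 1133.37 - 48
     = 8.668333.
Step 4: Ties present; correction factor C = 1 - 24/(15^3 - 15) = 0.992857. Corrected H = 8.668333 / 0.992857 = 8.730695.
Step 5: Under H0, H ~ chi^2(3); p-value = 0.033094.
Step 6: alpha = 0.1. reject H0.

H = 8.7307, df = 3, p = 0.033094, reject H0.


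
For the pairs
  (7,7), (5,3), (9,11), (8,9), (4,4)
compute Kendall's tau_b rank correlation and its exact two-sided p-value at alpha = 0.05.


Step 1: Enumerate the 10 unordered pairs (i,j) with i<j and classify each by sign(x_j-x_i) * sign(y_j-y_i).
  (1,2):dx=-2,dy=-4->C; (1,3):dx=+2,dy=+4->C; (1,4):dx=+1,dy=+2->C; (1,5):dx=-3,dy=-3->C
  (2,3):dx=+4,dy=+8->C; (2,4):dx=+3,dy=+6->C; (2,5):dx=-1,dy=+1->D; (3,4):dx=-1,dy=-2->C
  (3,5):dx=-5,dy=-7->C; (4,5):dx=-4,dy=-5->C
Step 2: C = 9, D = 1, total pairs = 10.
Step 3: tau = (C - D)/(n(n-1)/2) = (9 - 1)/10 = 0.800000.
Step 4: Exact two-sided p-value (enumerate n! = 120 permutations of y under H0): p = 0.083333.
Step 5: alpha = 0.05. fail to reject H0.

tau_b = 0.8000 (C=9, D=1), p = 0.083333, fail to reject H0.


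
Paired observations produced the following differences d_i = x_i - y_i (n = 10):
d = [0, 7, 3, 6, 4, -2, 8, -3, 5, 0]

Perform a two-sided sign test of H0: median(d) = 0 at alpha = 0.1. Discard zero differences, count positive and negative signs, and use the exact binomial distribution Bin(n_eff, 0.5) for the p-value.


Step 1: Discard zero differences. Original n = 10; n_eff = number of nonzero differences = 8.
Nonzero differences (with sign): +7, +3, +6, +4, -2, +8, -3, +5
Step 2: Count signs: positive = 6, negative = 2.
Step 3: Under H0: P(positive) = 0.5, so the number of positives S ~ Bin(8, 0.5).
Step 4: Two-sided exact p-value = sum of Bin(8,0.5) probabilities at or below the observed probability = 0.289062.
Step 5: alpha = 0.1. fail to reject H0.

n_eff = 8, pos = 6, neg = 2, p = 0.289062, fail to reject H0.


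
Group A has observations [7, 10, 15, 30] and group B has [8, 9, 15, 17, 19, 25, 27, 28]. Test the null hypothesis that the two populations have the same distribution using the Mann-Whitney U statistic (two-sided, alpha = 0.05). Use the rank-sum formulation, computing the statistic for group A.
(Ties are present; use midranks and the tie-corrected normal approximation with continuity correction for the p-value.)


Step 1: Combine and sort all 12 observations; assign midranks.
sorted (value, group): (7,X), (8,Y), (9,Y), (10,X), (15,X), (15,Y), (17,Y), (19,Y), (25,Y), (27,Y), (28,Y), (30,X)
ranks: 7->1, 8->2, 9->3, 10->4, 15->5.5, 15->5.5, 17->7, 19->8, 25->9, 27->10, 28->11, 30->12
Step 2: Rank sum for X: R1 = 1 + 4 + 5.5 + 12 = 22.5.
Step 3: U_X = R1 - n1(n1+1)/2 = 22.5 - 4*5/2 = 22.5 - 10 = 12.5.
       U_Y = n1*n2 - U_X = 32 - 12.5 = 19.5.
Step 4: Ties are present, so use the tie-corrected normal approximation (with continuity correction) for the p-value.
Step 5: p-value = 0.609759; compare to alpha = 0.05. fail to reject H0.

U_X = 12.5, p = 0.609759, fail to reject H0 at alpha = 0.05.


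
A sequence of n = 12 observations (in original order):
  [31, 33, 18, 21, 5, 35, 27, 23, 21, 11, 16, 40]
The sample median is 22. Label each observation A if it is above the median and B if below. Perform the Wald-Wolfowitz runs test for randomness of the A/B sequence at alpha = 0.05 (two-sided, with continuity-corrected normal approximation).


Step 1: Compute median = 22; label A = above, B = below.
Labels in order: AABBBAAABBBA  (n_A = 6, n_B = 6)
Step 2: Count runs R = 5.
Step 3: Under H0 (random ordering), E[R] = 2*n_A*n_B/(n_A+n_B) + 1 = 2*6*6/12 + 1 = 7.0000.
        Var[R] = 2*n_A*n_B*(2*n_A*n_B - n_A - n_B) / ((n_A+n_B)^2 * (n_A+n_B-1)) = 4320/1584 = 2.7273.
        SD[R] = 1.6514.
Step 4: Continuity-corrected z = (R + 0.5 - E[R]) / SD[R] = (5 + 0.5 - 7.0000) / 1.6514 = -0.9083.
Step 5: Two-sided p-value via normal approximation = 2*(1 - Phi(|z|)) = 0.363722.
Step 6: alpha = 0.05. fail to reject H0.

R = 5, z = -0.9083, p = 0.363722, fail to reject H0.


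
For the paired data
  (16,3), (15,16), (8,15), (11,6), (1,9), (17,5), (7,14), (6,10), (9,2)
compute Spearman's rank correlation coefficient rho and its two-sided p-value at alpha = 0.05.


Step 1: Rank x and y separately (midranks; no ties here).
rank(x): 16->8, 15->7, 8->4, 11->6, 1->1, 17->9, 7->3, 6->2, 9->5
rank(y): 3->2, 16->9, 15->8, 6->4, 9->5, 5->3, 14->7, 10->6, 2->1
Step 2: d_i = R_x(i) - R_y(i); compute d_i^2.
  (8-2)^2=36, (7-9)^2=4, (4-8)^2=16, (6-4)^2=4, (1-5)^2=16, (9-3)^2=36, (3-7)^2=16, (2-6)^2=16, (5-1)^2=16
sum(d^2) = 160.
Step 3: rho = 1 - 6*160 / (9*(9^2 - 1)) = 1 - 960/720 = -0.333333.
Step 4: Under H0, t = rho * sqrt((n-2)/(1-rho^2)) = -0.9354 ~ t(7).
Step 5: Two-sided p-value from the t-distribution with 7 df = 0.380713.
Step 6: alpha = 0.05. fail to reject H0.

rho = -0.3333, p = 0.380713, fail to reject H0 at alpha = 0.05.


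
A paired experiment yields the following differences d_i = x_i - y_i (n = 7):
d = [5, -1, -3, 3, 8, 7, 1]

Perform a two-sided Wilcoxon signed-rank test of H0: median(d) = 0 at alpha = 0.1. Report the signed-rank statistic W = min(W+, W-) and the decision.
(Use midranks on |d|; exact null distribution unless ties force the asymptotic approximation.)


Step 1: Drop any zero differences (none here) and take |d_i|.
|d| = [5, 1, 3, 3, 8, 7, 1]
Step 2: Midrank |d_i| (ties get averaged ranks).
ranks: |5|->5, |1|->1.5, |3|->3.5, |3|->3.5, |8|->7, |7|->6, |1|->1.5
Step 3: Attach original signs; sum ranks with positive sign and with negative sign.
W+ = 5 + 3.5 + 7 + 6 + 1.5 = 23
W- = 1.5 + 3.5 = 5
(Check: W+ + W- = 28 should equal n(n+1)/2 = 28.)
Step 4: Test statistic W = min(W+, W-) = 5.
Step 5: Ties in |d|, so use the tie-corrected normal approximation.
        E[W] = n(n+1)/4 = 7*8/4 = 14.
        Tie groups: |d|=1 (t=2), |d|=3 (t=2); sum(t^3 - t) = 12.
        Var[W] = n(n+1)(2n+1)/24 - sum(t^3-t)/48 = 840/24 - 12/48 = 34.75.
        z = (W - E[W]) / sqrt(Var[W]) = (5 - 14) / 5.8949 = -1.5267.
        Two-sided p = 2*Phi(z) = 0.126826.
Step 6: alpha = 0.1. fail to reject H0.

W+ = 23, W- = 5, W = min = 5, p = 0.126826, fail to reject H0.


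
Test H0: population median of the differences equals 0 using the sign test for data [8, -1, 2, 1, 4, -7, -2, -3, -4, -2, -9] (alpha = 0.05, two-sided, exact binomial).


Step 1: Discard zero differences. Original n = 11; n_eff = number of nonzero differences = 11.
Nonzero differences (with sign): +8, -1, +2, +1, +4, -7, -2, -3, -4, -2, -9
Step 2: Count signs: positive = 4, negative = 7.
Step 3: Under H0: P(positive) = 0.5, so the number of positives S ~ Bin(11, 0.5).
Step 4: Two-sided exact p-value = sum of Bin(11,0.5) probabilities at or below the observed probability = 0.548828.
Step 5: alpha = 0.05. fail to reject H0.

n_eff = 11, pos = 4, neg = 7, p = 0.548828, fail to reject H0.


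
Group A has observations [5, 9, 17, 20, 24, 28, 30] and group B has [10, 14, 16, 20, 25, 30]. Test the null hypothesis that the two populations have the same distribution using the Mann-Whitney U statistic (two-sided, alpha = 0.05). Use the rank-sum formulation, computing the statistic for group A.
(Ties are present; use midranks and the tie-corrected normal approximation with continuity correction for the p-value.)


Step 1: Combine and sort all 13 observations; assign midranks.
sorted (value, group): (5,X), (9,X), (10,Y), (14,Y), (16,Y), (17,X), (20,X), (20,Y), (24,X), (25,Y), (28,X), (30,X), (30,Y)
ranks: 5->1, 9->2, 10->3, 14->4, 16->5, 17->6, 20->7.5, 20->7.5, 24->9, 25->10, 28->11, 30->12.5, 30->12.5
Step 2: Rank sum for X: R1 = 1 + 2 + 6 + 7.5 + 9 + 11 + 12.5 = 49.
Step 3: U_X = R1 - n1(n1+1)/2 = 49 - 7*8/2 = 49 - 28 = 21.
       U_Y = n1*n2 - U_X = 42 - 21 = 21.
Step 4: Ties are present, so use the tie-corrected normal approximation (with continuity correction) for the p-value.
Step 5: p-value = 1.000000; compare to alpha = 0.05. fail to reject H0.

U_X = 21, p = 1.000000, fail to reject H0 at alpha = 0.05.


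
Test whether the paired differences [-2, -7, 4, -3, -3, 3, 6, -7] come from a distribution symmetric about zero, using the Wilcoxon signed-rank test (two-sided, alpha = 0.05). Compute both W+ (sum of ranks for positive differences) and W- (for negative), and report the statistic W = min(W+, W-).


Step 1: Drop any zero differences (none here) and take |d_i|.
|d| = [2, 7, 4, 3, 3, 3, 6, 7]
Step 2: Midrank |d_i| (ties get averaged ranks).
ranks: |2|->1, |7|->7.5, |4|->5, |3|->3, |3|->3, |3|->3, |6|->6, |7|->7.5
Step 3: Attach original signs; sum ranks with positive sign and with negative sign.
W+ = 5 + 3 + 6 = 14
W- = 1 + 7.5 + 3 + 3 + 7.5 = 22
(Check: W+ + W- = 36 should equal n(n+1)/2 = 36.)
Step 4: Test statistic W = min(W+, W-) = 14.
Step 5: Ties in |d|, so use the tie-corrected normal approximation.
        E[W] = n(n+1)/4 = 8*9/4 = 18.
        Tie groups: |d|=3 (t=3), |d|=7 (t=2); sum(t^3 - t) = 30.
        Var[W] = n(n+1)(2n+1)/24 - sum(t^3-t)/48 = 1224/24 - 30/48 = 50.375.
        z = (W - E[W]) / sqrt(Var[W]) = (14 - 18) / 7.0975 = -0.5636.
        Two-sided p = 2*Phi(z) = 0.573043.
Step 6: alpha = 0.05. fail to reject H0.

W+ = 14, W- = 22, W = min = 14, p = 0.573043, fail to reject H0.


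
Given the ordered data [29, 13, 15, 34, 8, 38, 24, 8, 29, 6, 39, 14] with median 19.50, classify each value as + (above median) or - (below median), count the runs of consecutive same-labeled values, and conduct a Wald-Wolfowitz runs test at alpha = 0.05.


Step 1: Compute median = 19.50; label A = above, B = below.
Labels in order: ABBABAABABAB  (n_A = 6, n_B = 6)
Step 2: Count runs R = 10.
Step 3: Under H0 (random ordering), E[R] = 2*n_A*n_B/(n_A+n_B) + 1 = 2*6*6/12 + 1 = 7.0000.
        Var[R] = 2*n_A*n_B*(2*n_A*n_B - n_A - n_B) / ((n_A+n_B)^2 * (n_A+n_B-1)) = 4320/1584 = 2.7273.
        SD[R] = 1.6514.
Step 4: Continuity-corrected z = (R - 0.5 - E[R]) / SD[R] = (10 - 0.5 - 7.0000) / 1.6514 = 1.5138.
Step 5: Two-sided p-value via normal approximation = 2*(1 - Phi(|z|)) = 0.130070.
Step 6: alpha = 0.05. fail to reject H0.

R = 10, z = 1.5138, p = 0.130070, fail to reject H0.


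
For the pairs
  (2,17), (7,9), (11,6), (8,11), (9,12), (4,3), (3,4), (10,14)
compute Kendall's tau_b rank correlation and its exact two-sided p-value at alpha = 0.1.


Step 1: Enumerate the 28 unordered pairs (i,j) with i<j and classify each by sign(x_j-x_i) * sign(y_j-y_i).
  (1,2):dx=+5,dy=-8->D; (1,3):dx=+9,dy=-11->D; (1,4):dx=+6,dy=-6->D; (1,5):dx=+7,dy=-5->D
  (1,6):dx=+2,dy=-14->D; (1,7):dx=+1,dy=-13->D; (1,8):dx=+8,dy=-3->D; (2,3):dx=+4,dy=-3->D
  (2,4):dx=+1,dy=+2->C; (2,5):dx=+2,dy=+3->C; (2,6):dx=-3,dy=-6->C; (2,7):dx=-4,dy=-5->C
  (2,8):dx=+3,dy=+5->C; (3,4):dx=-3,dy=+5->D; (3,5):dx=-2,dy=+6->D; (3,6):dx=-7,dy=-3->C
  (3,7):dx=-8,dy=-2->C; (3,8):dx=-1,dy=+8->D; (4,5):dx=+1,dy=+1->C; (4,6):dx=-4,dy=-8->C
  (4,7):dx=-5,dy=-7->C; (4,8):dx=+2,dy=+3->C; (5,6):dx=-5,dy=-9->C; (5,7):dx=-6,dy=-8->C
  (5,8):dx=+1,dy=+2->C; (6,7):dx=-1,dy=+1->D; (6,8):dx=+6,dy=+11->C; (7,8):dx=+7,dy=+10->C
Step 2: C = 16, D = 12, total pairs = 28.
Step 3: tau = (C - D)/(n(n-1)/2) = (16 - 12)/28 = 0.142857.
Step 4: Exact two-sided p-value (enumerate n! = 40320 permutations of y under H0): p = 0.719544.
Step 5: alpha = 0.1. fail to reject H0.

tau_b = 0.1429 (C=16, D=12), p = 0.719544, fail to reject H0.


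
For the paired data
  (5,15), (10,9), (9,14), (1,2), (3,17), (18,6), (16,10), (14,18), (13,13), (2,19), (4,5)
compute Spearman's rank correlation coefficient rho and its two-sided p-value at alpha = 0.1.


Step 1: Rank x and y separately (midranks; no ties here).
rank(x): 5->5, 10->7, 9->6, 1->1, 3->3, 18->11, 16->10, 14->9, 13->8, 2->2, 4->4
rank(y): 15->8, 9->4, 14->7, 2->1, 17->9, 6->3, 10->5, 18->10, 13->6, 19->11, 5->2
Step 2: d_i = R_x(i) - R_y(i); compute d_i^2.
  (5-8)^2=9, (7-4)^2=9, (6-7)^2=1, (1-1)^2=0, (3-9)^2=36, (11-3)^2=64, (10-5)^2=25, (9-10)^2=1, (8-6)^2=4, (2-11)^2=81, (4-2)^2=4
sum(d^2) = 234.
Step 3: rho = 1 - 6*234 / (11*(11^2 - 1)) = 1 - 1404/1320 = -0.063636.
Step 4: Under H0, t = rho * sqrt((n-2)/(1-rho^2)) = -0.1913 ~ t(9).
Step 5: Two-sided p-value from the t-distribution with 9 df = 0.852539.
Step 6: alpha = 0.1. fail to reject H0.

rho = -0.0636, p = 0.852539, fail to reject H0 at alpha = 0.1.
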